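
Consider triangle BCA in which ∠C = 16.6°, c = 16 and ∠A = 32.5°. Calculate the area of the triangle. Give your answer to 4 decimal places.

The third angle is ∠B = 180° − ∠C − ∠A = 130.90°.
Law of sines: b = c·sin B/sin C ≈ 42.332.
Law of sines: a = c·sin A/sin C ≈ 30.092.
Area = ½·c·b·sin A ≈ 181.96.

area ≈ 181.9582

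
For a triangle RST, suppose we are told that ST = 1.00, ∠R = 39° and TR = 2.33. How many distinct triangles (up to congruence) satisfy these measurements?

TR·sin R = 2.33·sin(39°) ≈ 1.466.
Since ST = 1.00 < 1.466 = TR sin R, no triangle exists.

0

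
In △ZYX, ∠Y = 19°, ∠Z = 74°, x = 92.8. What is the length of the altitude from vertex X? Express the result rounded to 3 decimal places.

h_X ≈ 29.082

The third angle is ∠X = 180° − ∠Z − ∠Y = 87.00°.
Law of sines: z = x·sin Z/sin X ≈ 89.328.
Law of sines: y = x·sin Y/sin X ≈ 30.254.
Area = ½·x·z·sin Y ≈ 1349.4.
The altitude from X has length 2·area/x ≈ 29.082.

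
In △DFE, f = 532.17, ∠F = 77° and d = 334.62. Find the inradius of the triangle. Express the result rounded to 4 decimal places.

Law of sines: sin D = d·sin F/f ≈ 0.61267.
Since f ≥ d, only the acute value applies: ∠D ≈ 37.78°.
Then ∠E = 180° − ∠F − ∠D ≈ 65.22°.
Law of sines gives e = f·sin E/sin F ≈ 495.87.
Area = ½·f·d·sin E ≈ 80837.
Semiperimeter s = (334.62+532.17+495.87)/2 = 681.33.
Inradius = area/s = 80837/681.33 ≈ 118.65.

r ≈ 118.6466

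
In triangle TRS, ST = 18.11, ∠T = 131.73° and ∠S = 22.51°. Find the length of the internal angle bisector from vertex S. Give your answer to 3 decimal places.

t_S ≈ 22.450

The third angle is ∠R = 180° − ∠S − ∠T = 25.76°.
Law of sines: RS = ST·sin T/sin R ≈ 31.098.
Law of sines: TR = ST·sin S/sin R ≈ 15.953.
The bisector from S has length 2·RS·ST·cos(∠S/2)/(RS+ST) ≈ 22.45.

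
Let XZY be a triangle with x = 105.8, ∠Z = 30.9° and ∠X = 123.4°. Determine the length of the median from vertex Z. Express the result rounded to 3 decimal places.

m_Z ≈ 77.770

The third angle is ∠Y = 180° − ∠X − ∠Z = 25.70°.
Law of sines: z = x·sin Z/sin X ≈ 65.081.
Law of sines: y = x·sin Y/sin X ≈ 54.957.
Median from Z: ½√(2·y² + 2·x² − z²) ≈ 77.77.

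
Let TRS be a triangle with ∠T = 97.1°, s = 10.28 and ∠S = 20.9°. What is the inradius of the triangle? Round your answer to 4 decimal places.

4.0354

The third angle is ∠R = 180° − ∠S − ∠T = 62.00°.
Law of sines: t = s·sin T/sin S ≈ 28.596.
Law of sines: r = s·sin R/sin S ≈ 25.444.
Area = ½·s·t·sin R ≈ 129.78.
Semiperimeter p = (28.596+25.444+10.28)/2 = 32.16.
Inradius = area/p = 129.78/32.16 ≈ 4.0354.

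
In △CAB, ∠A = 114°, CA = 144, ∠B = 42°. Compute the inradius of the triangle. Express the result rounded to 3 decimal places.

The third angle is ∠C = 180° − ∠A − ∠B = 24.00°.
Law of sines: AB = CA·sin C/sin B ≈ 87.532.
Law of sines: BC = CA·sin A/sin B ≈ 196.6.
Area = ½·CA·AB·sin A ≈ 5757.4.
Semiperimeter s = (87.532+196.6+144)/2 = 214.07.
Inradius = area/s = 5757.4/214.07 ≈ 26.896.

r ≈ 26.896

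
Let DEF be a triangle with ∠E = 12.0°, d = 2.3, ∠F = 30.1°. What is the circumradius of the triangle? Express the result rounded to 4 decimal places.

R ≈ 1.7153

The third angle is ∠D = 180° − ∠E − ∠F = 137.90°.
Law of sines: e = d·sin E/sin D ≈ 0.71327.
Law of sines: f = d·sin F/sin D ≈ 1.7205.
Circumradius = d/(2 sin D) ≈ 1.7153.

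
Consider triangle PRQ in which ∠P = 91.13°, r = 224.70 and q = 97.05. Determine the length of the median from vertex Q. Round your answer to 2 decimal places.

m_Q ≈ 230.81

By the law of cosines, p² = r² + q² − 2·r·q·cos P = 60769, so p ≈ 246.51.
Median from Q: ½√(2·p² + 2·r² − q²) ≈ 230.81.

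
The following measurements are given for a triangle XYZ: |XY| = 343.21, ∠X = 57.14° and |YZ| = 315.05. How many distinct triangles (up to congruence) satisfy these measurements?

|XY|·sin X = 343.21·sin(57.14°) ≈ 288.3.
Since |XY| sin X < |YZ| < |XY| (288.3 < 315.05 < 343.21), two triangles exist.

2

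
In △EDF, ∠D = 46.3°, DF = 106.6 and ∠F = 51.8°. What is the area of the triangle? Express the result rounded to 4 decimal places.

3260.6251

The third angle is ∠E = 180° − ∠D − ∠F = 81.90°.
Law of sines: FE = DF·sin D/sin E ≈ 77.845.
Law of sines: ED = DF·sin F/sin E ≈ 84.617.
Area = ½·DF·FE·sin F ≈ 3260.6.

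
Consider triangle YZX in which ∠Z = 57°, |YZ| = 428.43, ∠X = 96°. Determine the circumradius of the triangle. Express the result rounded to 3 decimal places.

The third angle is ∠Y = 180° − ∠Z − ∠X = 27.00°.
Law of sines: |ZX| = |YZ|·sin Y/sin X ≈ 195.57.
Law of sines: |XY| = |YZ|·sin Z/sin X ≈ 361.29.
Circumradius = |YZ|/(2 sin X) ≈ 215.39.

215.395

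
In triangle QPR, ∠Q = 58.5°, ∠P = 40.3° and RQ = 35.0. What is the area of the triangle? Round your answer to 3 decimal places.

area ≈ 797.932

The third angle is ∠R = 180° − ∠Q − ∠P = 81.20°.
Law of sines: PR = RQ·sin Q/sin P ≈ 46.139.
Law of sines: QP = RQ·sin R/sin P ≈ 53.476.
Area = ½·RQ·PR·sin R ≈ 797.93.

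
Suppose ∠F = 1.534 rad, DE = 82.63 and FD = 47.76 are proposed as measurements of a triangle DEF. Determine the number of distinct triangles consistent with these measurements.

FD·sin F = 47.76·sin(1.534 rad) ≈ 47.73.
Since DE ≥ FD, exactly one triangle exists.

1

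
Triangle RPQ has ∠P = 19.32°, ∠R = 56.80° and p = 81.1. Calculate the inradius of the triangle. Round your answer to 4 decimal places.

30.8080

The third angle is ∠Q = 180° − ∠R − ∠P = 103.88°.
Law of sines: r = p·sin R/sin P ≈ 205.12.
Law of sines: q = p·sin Q/sin P ≈ 237.97.
Area = ½·p·r·sin Q ≈ 8074.6.
Semiperimeter s = (205.12+81.1+237.97)/2 = 262.09.
Inradius = area/s = 8074.6/262.09 ≈ 30.808.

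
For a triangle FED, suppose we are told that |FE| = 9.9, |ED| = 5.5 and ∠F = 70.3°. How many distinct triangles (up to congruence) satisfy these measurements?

0

|FE|·sin F = 9.9·sin(70.3°) ≈ 9.321.
Since |ED| = 5.5 < 9.321 = |FE| sin F, no triangle exists.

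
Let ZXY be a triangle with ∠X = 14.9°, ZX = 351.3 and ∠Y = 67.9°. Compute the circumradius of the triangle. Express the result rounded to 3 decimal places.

189.579

The third angle is ∠Z = 180° − ∠X − ∠Y = 97.20°.
Law of sines: XY = ZX·sin Z/sin Y ≈ 376.17.
Law of sines: YZ = ZX·sin X/sin Y ≈ 97.494.
Circumradius = ZX/(2 sin Y) ≈ 189.58.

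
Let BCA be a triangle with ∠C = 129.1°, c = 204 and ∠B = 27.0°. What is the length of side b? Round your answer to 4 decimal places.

The third angle is ∠A = 180° − ∠B − ∠C = 23.90°.
Law of sines: b = c·sin B/sin C ≈ 119.34.

119.3409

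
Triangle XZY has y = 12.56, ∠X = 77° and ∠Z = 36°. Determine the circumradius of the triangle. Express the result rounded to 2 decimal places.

6.82

The third angle is ∠Y = 180° − ∠X − ∠Z = 67.00°.
Law of sines: x = y·sin X/sin Y ≈ 13.295.
Law of sines: z = y·sin Z/sin Y ≈ 8.0201.
Circumradius = y/(2 sin Y) ≈ 6.8223.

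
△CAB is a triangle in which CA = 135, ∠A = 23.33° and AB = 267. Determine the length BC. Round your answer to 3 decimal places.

152.703

By the law of cosines, BC² = CA² + AB² − 2·CA·AB·cos A = 23318, so BC ≈ 152.7.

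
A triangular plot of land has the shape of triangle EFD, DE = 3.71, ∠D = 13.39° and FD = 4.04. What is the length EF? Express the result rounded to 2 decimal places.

By the law of cosines, EF² = FD² + DE² − 2·FD·DE·cos D = 0.92378, so EF ≈ 0.96113.

0.96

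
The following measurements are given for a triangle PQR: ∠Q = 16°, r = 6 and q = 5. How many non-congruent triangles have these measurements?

2

r·sin Q = 6·sin(16°) ≈ 1.654.
Since r sin Q < q < r (1.654 < 5 < 6), two triangles exist.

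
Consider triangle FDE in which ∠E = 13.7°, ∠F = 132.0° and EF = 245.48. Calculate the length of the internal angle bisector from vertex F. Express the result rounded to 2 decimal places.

The third angle is ∠D = 180° − ∠E − ∠F = 34.30°.
Law of sines: DE = EF·sin F/sin D ≈ 323.72.
Law of sines: FD = EF·sin E/sin D ≈ 103.17.
The bisector from F has length 2·EF·FD·cos(∠F/2)/(EF+FD) ≈ 59.091.

t_F ≈ 59.09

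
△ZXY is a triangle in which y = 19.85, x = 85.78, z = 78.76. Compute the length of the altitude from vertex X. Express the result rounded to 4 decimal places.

Semiperimeter s = (78.76 + 85.78 + 19.85)/2 = 92.195.
Heron's formula: area = √(92.195·13.435·6.415·72.345) ≈ 758.18.
The altitude from X has length 2·area/x ≈ 17.677.

h_X ≈ 17.6774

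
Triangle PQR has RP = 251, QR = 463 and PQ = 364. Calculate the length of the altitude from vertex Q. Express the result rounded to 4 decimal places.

Semiperimeter s = (463 + 251 + 364)/2 = 539.
Heron's formula: area = √(539·76·288·175) ≈ 45438.
The altitude from Q has length 2·area/RP ≈ 362.05.

362.0535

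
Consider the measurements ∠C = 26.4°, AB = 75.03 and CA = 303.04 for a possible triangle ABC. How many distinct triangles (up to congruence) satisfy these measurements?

0

CA·sin C = 303.04·sin(26.4°) ≈ 134.7.
Since AB = 75.03 < 134.7 = CA sin C, no triangle exists.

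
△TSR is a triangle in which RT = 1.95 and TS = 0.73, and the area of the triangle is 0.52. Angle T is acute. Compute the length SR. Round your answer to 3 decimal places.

1.546

From area = ½·RT·TS·sin T, we get sin T = 2·area/(RT·TS) ≈ 0.73059.
Taking the acute solution, ∠T ≈ 46.94°.
Law of cosines then gives SR ≈ 1.5464.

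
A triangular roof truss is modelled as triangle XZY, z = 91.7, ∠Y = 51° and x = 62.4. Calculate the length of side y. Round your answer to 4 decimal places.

By the law of cosines, y² = x² + z² − 2·x·z·cos Y = 5100.6, so y ≈ 71.419.

71.4185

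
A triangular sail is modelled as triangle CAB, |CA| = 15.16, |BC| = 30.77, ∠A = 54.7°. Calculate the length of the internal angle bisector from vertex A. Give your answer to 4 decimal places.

19.0934

Law of sines: sin B = |CA|·sin A/|BC| ≈ 0.40210.
Since |BC| ≥ |CA|, only the acute value applies: ∠B ≈ 23.71°.
Then ∠C = 180° − ∠A − ∠B ≈ 101.59°.
Law of sines gives |AB| = |BC|·sin C/sin A ≈ 36.933.
The bisector from A has length 2·|CA|·|AB|·cos(∠A/2)/(|CA|+|AB|) ≈ 19.093.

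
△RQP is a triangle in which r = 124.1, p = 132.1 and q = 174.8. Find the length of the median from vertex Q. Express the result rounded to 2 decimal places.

Median from Q: ½√(2·p² + 2·r² − q²) ≈ 93.738.

m_Q ≈ 93.74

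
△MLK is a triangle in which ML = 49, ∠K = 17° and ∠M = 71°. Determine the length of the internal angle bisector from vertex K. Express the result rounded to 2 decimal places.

t_K ≈ 161.06

The third angle is ∠L = 180° − ∠K − ∠M = 92.00°.
Law of sines: LK = ML·sin M/sin K ≈ 158.46.
Law of sines: KM = ML·sin L/sin K ≈ 167.49.
The bisector from K has length 2·LK·KM·cos(∠K/2)/(LK+KM) ≈ 161.06.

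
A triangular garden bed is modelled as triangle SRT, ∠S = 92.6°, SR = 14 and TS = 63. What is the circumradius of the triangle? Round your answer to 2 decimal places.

32.61

By the law of cosines, RT² = TS² + SR² − 2·TS·SR·cos S = 4245, so RT ≈ 65.154.
Area = ½·TS·SR·sin S ≈ 440.55.
Circumradius = RT/(2 sin S) ≈ 32.61.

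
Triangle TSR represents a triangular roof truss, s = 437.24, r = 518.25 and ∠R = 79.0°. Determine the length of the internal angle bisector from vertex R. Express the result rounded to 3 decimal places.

t_R ≈ 311.033

Law of sines: sin S = s·sin R/r ≈ 0.82818.
Since r ≥ s, only the acute value applies: ∠S ≈ 55.91°.
Then ∠T = 180° − ∠R − ∠S ≈ 45.09°.
Law of sines gives t = r·sin T/sin R ≈ 373.89.
The bisector from R has length 2·t·s·cos(∠R/2)/(t+s) ≈ 311.03.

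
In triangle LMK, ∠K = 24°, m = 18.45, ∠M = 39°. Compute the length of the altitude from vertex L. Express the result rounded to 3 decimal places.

h_L ≈ 7.504

The third angle is ∠L = 180° − ∠M − ∠K = 117.00°.
Law of sines: l = m·sin L/sin M ≈ 26.122.
Law of sines: k = m·sin K/sin M ≈ 11.924.
Area = ½·m·l·sin K ≈ 98.013.
The altitude from L has length 2·area/l ≈ 7.5043.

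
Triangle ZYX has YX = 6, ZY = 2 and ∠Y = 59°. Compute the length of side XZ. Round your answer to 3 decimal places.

5.257

By the law of cosines, XZ² = ZY² + YX² − 2·ZY·YX·cos Y = 27.639, so XZ ≈ 5.2573.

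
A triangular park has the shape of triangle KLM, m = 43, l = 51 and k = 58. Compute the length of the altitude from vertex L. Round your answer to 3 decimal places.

41.661

Semiperimeter s = (58 + 51 + 43)/2 = 76.
Heron's formula: area = √(76·18·25·33) ≈ 1062.4.
The altitude from L has length 2·area/l ≈ 41.661.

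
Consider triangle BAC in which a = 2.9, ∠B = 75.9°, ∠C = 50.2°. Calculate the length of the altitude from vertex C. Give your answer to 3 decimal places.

The third angle is ∠A = 180° − ∠C − ∠B = 53.90°.
Law of sines: b = a·sin B/sin A ≈ 3.481.
Law of sines: c = a·sin C/sin A ≈ 2.7575.
Area = ½·a·b·sin C ≈ 3.8779.
The altitude from C has length 2·area/c ≈ 2.8126.

2.813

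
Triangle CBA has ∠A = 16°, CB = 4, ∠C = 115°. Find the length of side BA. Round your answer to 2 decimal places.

13.15

The third angle is ∠B = 180° − ∠A − ∠C = 49.00°.
Law of sines: BA = CB·sin C/sin A ≈ 13.152.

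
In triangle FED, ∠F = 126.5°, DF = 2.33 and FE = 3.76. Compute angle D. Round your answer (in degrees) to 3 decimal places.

33.500

By the law of cosines, ED² = DF² + FE² − 2·DF·FE·cos F = 29.989, so ED ≈ 5.4762.
Law of cosines again: cos D = (ED² + DF² − FE²)/(2·ED·DF) ≈ 0.83389, so ∠D ≈ 33.50°.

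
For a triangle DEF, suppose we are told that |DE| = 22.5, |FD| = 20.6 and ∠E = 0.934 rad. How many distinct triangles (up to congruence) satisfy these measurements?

|DE|·sin E = 22.5·sin(0.934 rad) ≈ 18.09.
Since |DE| sin E < |FD| < |DE| (18.09 < 20.6 < 22.5), two triangles exist.

2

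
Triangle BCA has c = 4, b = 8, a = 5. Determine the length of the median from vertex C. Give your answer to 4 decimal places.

m_C ≈ 6.3640

Median from C: ½√(2·a² + 2·b² − c²) ≈ 6.364.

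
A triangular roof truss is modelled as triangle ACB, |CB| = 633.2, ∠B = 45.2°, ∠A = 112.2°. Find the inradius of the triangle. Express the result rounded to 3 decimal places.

r ≈ 85.488

The third angle is ∠C = 180° − ∠B − ∠A = 22.60°.
Law of sines: |BA| = |CB|·sin C/sin A ≈ 262.82.
Law of sines: |AC| = |CB|·sin B/sin A ≈ 485.27.
Area = ½·|CB|·|BA|·sin B ≈ 59042.
Semiperimeter s = (633.2+262.82+485.27)/2 = 690.65.
Inradius = area/s = 59042/690.65 ≈ 85.488.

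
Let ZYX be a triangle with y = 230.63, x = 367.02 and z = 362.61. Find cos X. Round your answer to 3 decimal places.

By the law of cosines, cos X = (z² + y² − x²) / (2·z·y) ≈ 0.29878, so ∠X ≈ 72.62°.

cos X ≈ 0.299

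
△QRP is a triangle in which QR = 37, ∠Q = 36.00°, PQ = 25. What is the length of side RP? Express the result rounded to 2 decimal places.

By the law of cosines, RP² = PQ² + QR² − 2·PQ·QR·cos Q = 497.32, so RP ≈ 22.301.

22.30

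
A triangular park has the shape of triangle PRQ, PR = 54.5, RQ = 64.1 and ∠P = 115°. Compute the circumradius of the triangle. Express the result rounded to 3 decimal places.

Law of sines: sin Q = PR·sin P/RQ ≈ 0.77057.
Since RQ ≥ PR, only the acute value applies: ∠Q ≈ 50.41°.
Then ∠R = 180° − ∠P − ∠Q ≈ 14.59°.
Law of sines gives QP = RQ·sin R/sin P ≈ 17.821.
Circumradius = RQ/(2 sin P) ≈ 35.363.

35.363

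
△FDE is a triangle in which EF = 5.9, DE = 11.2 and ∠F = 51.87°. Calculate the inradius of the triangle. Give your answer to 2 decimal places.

2.08

Law of sines: sin D = EF·sin F/DE ≈ 0.41438.
Since DE ≥ EF, only the acute value applies: ∠D ≈ 24.48°.
Then ∠E = 180° − ∠F − ∠D ≈ 103.65°.
Law of sines gives FD = DE·sin E/sin F ≈ 13.836.
Area = ½·DE·EF·sin E ≈ 32.107.
Semiperimeter s = (11.2+5.9+13.836)/2 = 15.468.
Inradius = area/s = 32.107/15.468 ≈ 2.0757.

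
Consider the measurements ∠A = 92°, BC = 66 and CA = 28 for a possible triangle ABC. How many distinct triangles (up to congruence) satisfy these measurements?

CA·sin A = 28·sin(92°) ≈ 27.98.
Since ∠A is not acute, a triangle exists only if BC > CA; here BC > CA, so there is exactly one triangle.

1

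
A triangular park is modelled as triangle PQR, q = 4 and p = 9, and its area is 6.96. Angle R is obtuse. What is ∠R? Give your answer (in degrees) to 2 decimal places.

∠R ≈ 157.25°

From area = ½·p·q·sin R, we get sin R = 2·area/(p·q) ≈ 0.38667.
Taking the obtuse solution, ∠R ≈ 157.25°.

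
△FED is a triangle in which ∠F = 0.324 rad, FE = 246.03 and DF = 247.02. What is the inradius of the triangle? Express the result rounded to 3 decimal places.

By the law of cosines, ED² = DF² + FE² − 2·DF·FE·cos F = 6325.2, so ED ≈ 79.531.
Area = ½·DF·FE·sin F ≈ 9674.1.
Semiperimeter s = (79.531+247.02+246.03)/2 = 286.29.
Inradius = area/s = 9674.1/286.29 ≈ 33.791.

r ≈ 33.791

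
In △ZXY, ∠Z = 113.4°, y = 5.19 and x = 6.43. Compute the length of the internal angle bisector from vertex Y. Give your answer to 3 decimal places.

t_Y ≈ 7.493

By the law of cosines, z² = x² + y² − 2·x·y·cos Z = 94.788, so z ≈ 9.7359.
Law of cosines again: cos Y = (z² + x² − y²)/(2·z·x) ≈ 0.87215, so ∠Y ≈ 29.29°.
The bisector from Y has length 2·z·x·cos(∠Y/2)/(z+x) ≈ 7.4933.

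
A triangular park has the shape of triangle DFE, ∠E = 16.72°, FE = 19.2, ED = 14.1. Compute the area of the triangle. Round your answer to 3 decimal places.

Area = ½·FE·ED·sin E ≈ 38.942.

38.942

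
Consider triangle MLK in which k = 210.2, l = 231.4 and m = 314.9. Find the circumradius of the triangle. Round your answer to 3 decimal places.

R ≈ 157.467

By the law of cosines, cos M = (l² + k² − m²) / (2·l·k) ≈ -0.01472, so ∠M ≈ 90.84°.
Circumradius = m/(2 sin M) ≈ 157.47.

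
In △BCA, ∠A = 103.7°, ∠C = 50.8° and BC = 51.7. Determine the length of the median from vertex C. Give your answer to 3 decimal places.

m_C ≈ 34.260

The third angle is ∠B = 180° − ∠C − ∠A = 25.50°.
Law of sines: CA = BC·sin B/sin A ≈ 22.909.
Law of sines: AB = BC·sin C/sin A ≈ 41.238.
Median from C: ½√(2·BC² + 2·CA² − AB²) ≈ 34.26.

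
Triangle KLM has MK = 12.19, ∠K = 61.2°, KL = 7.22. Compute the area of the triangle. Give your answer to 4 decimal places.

Area = ½·MK·KL·sin K ≈ 38.563.

area ≈ 38.5627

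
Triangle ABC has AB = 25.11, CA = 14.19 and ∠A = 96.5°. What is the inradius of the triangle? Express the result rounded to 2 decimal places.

r ≈ 5.09

By the law of cosines, BC² = CA² + AB² − 2·CA·AB·cos A = 912.54, so BC ≈ 30.208.
Area = ½·CA·AB·sin A ≈ 177.01.
Semiperimeter s = (30.208+14.19+25.11)/2 = 34.754.
Inradius = area/s = 177.01/34.754 ≈ 5.0932.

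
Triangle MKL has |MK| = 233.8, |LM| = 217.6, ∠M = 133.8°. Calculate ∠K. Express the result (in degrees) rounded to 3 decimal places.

22.223

By the law of cosines, |KL|² = |LM|² + |MK|² − 2·|LM|·|MK|·cos M = 1.7244e+05, so |KL| ≈ 415.26.
Law of cosines again: cos K = (|MK|² + |KL|² − |LM|²)/(2·|MK|·|KL|) ≈ 0.92572, so ∠K ≈ 22.22°.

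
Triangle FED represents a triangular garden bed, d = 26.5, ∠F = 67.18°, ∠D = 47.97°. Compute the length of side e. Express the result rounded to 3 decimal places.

32.294

The third angle is ∠E = 180° − ∠D − ∠F = 64.85°.
Law of sines: e = d·sin E/sin D ≈ 32.294.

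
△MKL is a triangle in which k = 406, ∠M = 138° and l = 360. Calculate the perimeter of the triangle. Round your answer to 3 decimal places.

By the law of cosines, m² = k² + l² − 2·k·l·cos M = 5.1167e+05, so m ≈ 715.31.
Semiperimeter s = (715.31+406+360)/2 = 740.66.
Perimeter = 715.31 + 406 + 360 = 1481.3.

perimeter ≈ 1481.313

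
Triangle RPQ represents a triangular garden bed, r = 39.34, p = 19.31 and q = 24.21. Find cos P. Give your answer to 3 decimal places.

By the law of cosines, cos P = (q² + r² − p²) / (2·q·r) ≈ 0.92442, so ∠P ≈ 22.42°.

cos P ≈ 0.924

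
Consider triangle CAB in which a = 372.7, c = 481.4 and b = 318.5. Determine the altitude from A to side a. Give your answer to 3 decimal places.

Semiperimeter s = (481.4 + 372.7 + 318.5)/2 = 586.3.
Heron's formula: area = √(586.3·104.9·213.6·267.8) ≈ 59314.
The altitude from A has length 2·area/a ≈ 318.29.

h_A ≈ 318.291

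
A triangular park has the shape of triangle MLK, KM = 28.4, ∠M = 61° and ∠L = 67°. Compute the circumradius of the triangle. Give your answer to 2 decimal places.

The third angle is ∠K = 180° − ∠M − ∠L = 52.00°.
Law of sines: LK = KM·sin M/sin L ≈ 26.984.
Law of sines: ML = KM·sin K/sin L ≈ 24.312.
Circumradius = KM/(2 sin L) ≈ 15.426.

R ≈ 15.43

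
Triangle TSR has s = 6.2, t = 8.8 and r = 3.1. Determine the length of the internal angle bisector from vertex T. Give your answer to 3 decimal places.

By the law of cosines, cos T = (s² + r² − t²) / (2·s·r) ≈ -0.76457, so ∠T ≈ 139.87°.
The bisector from T has length 2·s·r·cos(∠T/2)/(s+r) ≈ 1.4181.

t_T ≈ 1.418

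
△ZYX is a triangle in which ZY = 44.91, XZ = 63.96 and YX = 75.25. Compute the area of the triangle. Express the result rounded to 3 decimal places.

Semiperimeter s = (75.25 + 63.96 + 44.91)/2 = 92.06.
Heron's formula: area = √(92.06·16.81·28.1·47.15) ≈ 1431.9.

area ≈ 1431.902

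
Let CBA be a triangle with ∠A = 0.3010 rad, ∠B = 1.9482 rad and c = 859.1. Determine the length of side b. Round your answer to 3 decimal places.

1025.771

The third angle is ∠C = π − ∠B − ∠A = 0.8924 rad.
Law of sines: b = c·sin B/sin C ≈ 1025.8.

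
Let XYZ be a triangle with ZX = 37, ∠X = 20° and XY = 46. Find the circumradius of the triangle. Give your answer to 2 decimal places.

R ≈ 24.74

By the law of cosines, YZ² = ZX² + XY² − 2·ZX·XY·cos X = 286.29, so YZ ≈ 16.92.
Area = ½·ZX·XY·sin X ≈ 291.06.
Circumradius = YZ/(2 sin X) ≈ 24.735.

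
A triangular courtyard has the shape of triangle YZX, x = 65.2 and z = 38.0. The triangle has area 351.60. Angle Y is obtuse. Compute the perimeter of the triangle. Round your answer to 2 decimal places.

205.41

From area = ½·z·x·sin Y, we get sin Y = 2·area/(z·x) ≈ 0.28382.
Taking the obtuse solution, ∠Y ≈ 163.51°.
Law of cosines then gives y ≈ 102.21.
Perimeter = 102.21 + 38 + 65.2 = 205.41.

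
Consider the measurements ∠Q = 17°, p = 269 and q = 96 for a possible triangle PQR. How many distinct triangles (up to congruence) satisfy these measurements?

p·sin Q = 269·sin(17°) ≈ 78.65.
Since p sin Q < q < p (78.65 < 96 < 269), two triangles exist.

2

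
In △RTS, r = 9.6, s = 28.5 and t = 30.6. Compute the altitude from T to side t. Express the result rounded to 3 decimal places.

8.926

Semiperimeter p = (9.6 + 30.6 + 28.5)/2 = 34.35.
Heron's formula: area = √(34.35·24.75·3.75·5.85) ≈ 136.57.
The altitude from T has length 2·area/t ≈ 8.9259.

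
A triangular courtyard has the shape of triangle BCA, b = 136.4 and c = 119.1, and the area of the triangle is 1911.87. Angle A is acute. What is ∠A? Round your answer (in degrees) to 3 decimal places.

∠A ≈ 13.614°

From area = ½·b·c·sin A, we get sin A = 2·area/(b·c) ≈ 0.23538.
Taking the acute solution, ∠A ≈ 13.61°.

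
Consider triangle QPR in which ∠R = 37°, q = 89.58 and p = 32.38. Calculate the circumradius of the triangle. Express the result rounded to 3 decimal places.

By the law of cosines, r² = q² + p² − 2·q·p·cos R = 4440, so r ≈ 66.633.
Area = ½·q·p·sin R ≈ 872.81.
Circumradius = r/(2 sin R) ≈ 55.36.

55.360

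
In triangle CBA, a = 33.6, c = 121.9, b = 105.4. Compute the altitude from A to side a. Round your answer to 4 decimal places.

Semiperimeter s = (121.9 + 105.4 + 33.6)/2 = 130.45.
Heron's formula: area = √(130.45·8.55·25.05·96.85) ≈ 1645.
The altitude from A has length 2·area/a ≈ 97.915.

97.9151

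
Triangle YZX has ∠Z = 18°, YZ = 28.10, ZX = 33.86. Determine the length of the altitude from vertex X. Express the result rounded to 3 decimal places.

h_X ≈ 10.463

By the law of cosines, XY² = YZ² + ZX² − 2·YZ·ZX·cos Z = 126.31, so XY ≈ 11.239.
Area = ½·YZ·ZX·sin Z ≈ 147.01.
The altitude from X has length 2·area/YZ ≈ 10.463.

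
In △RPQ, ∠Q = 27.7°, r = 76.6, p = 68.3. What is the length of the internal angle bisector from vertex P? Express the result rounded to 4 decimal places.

By the law of cosines, q² = r² + p² − 2·r·p·cos Q = 1268.1, so q ≈ 35.61.
Law of cosines again: cos P = (q² + r² − p²)/(2·q·r) ≈ 0.45289, so ∠P ≈ 63.07°.
The bisector from P has length 2·q·r·cos(∠P/2)/(q+r) ≈ 41.438.

t_P ≈ 41.4383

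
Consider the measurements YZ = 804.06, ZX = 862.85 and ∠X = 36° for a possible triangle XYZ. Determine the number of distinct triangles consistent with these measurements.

ZX·sin X = 862.85·sin(36°) ≈ 507.2.
Since ZX sin X < YZ < ZX (507.2 < 804.06 < 862.85), two triangles exist.

2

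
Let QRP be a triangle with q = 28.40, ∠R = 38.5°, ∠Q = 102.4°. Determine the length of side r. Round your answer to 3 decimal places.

18.102

The third angle is ∠P = 180° − ∠Q − ∠R = 39.10°.
Law of sines: r = q·sin R/sin Q ≈ 18.102.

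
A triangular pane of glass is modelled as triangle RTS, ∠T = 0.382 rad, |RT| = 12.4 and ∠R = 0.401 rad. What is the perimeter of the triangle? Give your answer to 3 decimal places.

The third angle is ∠S = π − ∠R − ∠T = 2.359 rad.
Law of sines: |TS| = |RT|·sin R/sin S ≈ 6.8616.
Law of sines: |SR| = |RT|·sin T/sin S ≈ 6.5528.
Semiperimeter s = (6.8616+6.5528+12.4)/2 = 12.907.
Perimeter = 6.8616 + 6.5528 + 12.4 = 25.814.

perimeter ≈ 25.814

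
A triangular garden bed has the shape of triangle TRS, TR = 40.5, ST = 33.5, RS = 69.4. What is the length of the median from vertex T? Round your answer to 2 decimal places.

Median from T: ½√(2·ST² + 2·TR² − RS²) ≈ 13.31.

m_T ≈ 13.31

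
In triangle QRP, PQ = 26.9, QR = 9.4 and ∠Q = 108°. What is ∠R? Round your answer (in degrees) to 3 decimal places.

By the law of cosines, RP² = PQ² + QR² − 2·PQ·QR·cos Q = 968.25, so RP ≈ 31.117.
Law of cosines again: cos R = (QR² + RP² − PQ²)/(2·QR·RP) ≈ 0.56923, so ∠R ≈ 55.30°.

∠R ≈ 55.303°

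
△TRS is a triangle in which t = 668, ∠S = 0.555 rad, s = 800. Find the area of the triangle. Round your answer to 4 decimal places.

area ≈ 226358.1371

Law of sines: sin T = t·sin S/s ≈ 0.44000.
Since s ≥ t, only the acute value applies: ∠T ≈ 0.456 rad.
Then ∠R = π − ∠S − ∠T ≈ 2.131 rad.
Law of sines gives r = s·sin R/sin S ≈ 1286.1.
Area = ½·s·t·sin R ≈ 2.2636e+05.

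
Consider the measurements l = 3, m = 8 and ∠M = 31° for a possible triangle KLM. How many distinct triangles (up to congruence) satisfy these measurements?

1

l·sin M = 3·sin(31°) ≈ 1.545.
Since m ≥ l, exactly one triangle exists.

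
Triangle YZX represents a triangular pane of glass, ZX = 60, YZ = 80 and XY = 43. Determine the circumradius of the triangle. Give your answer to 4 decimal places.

40.6972

By the law of cosines, cos Y = (XY² + YZ² − ZX²) / (2·XY·YZ) ≈ 0.67573, so ∠Y ≈ 47.49°.
Circumradius = ZX/(2 sin Y) ≈ 40.697.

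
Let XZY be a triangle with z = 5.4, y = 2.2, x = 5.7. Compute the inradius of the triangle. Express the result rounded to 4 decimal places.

Semiperimeter s = (5.7 + 5.4 + 2.2)/2 = 6.65.
Heron's formula: area = √(6.65·0.95·1.25·4.45) ≈ 5.928.
Inradius = area/s = 5.928/6.65 ≈ 0.89143.

r ≈ 0.8914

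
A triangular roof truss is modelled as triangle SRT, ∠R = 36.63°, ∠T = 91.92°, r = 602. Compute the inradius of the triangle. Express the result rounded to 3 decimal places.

197.859

The third angle is ∠S = 180° − ∠R − ∠T = 51.45°.
Law of sines: s = r·sin S/sin R ≈ 789.08.
Law of sines: t = r·sin T/sin R ≈ 1008.4.
Area = ½·r·s·sin T ≈ 2.3738e+05.
Semiperimeter p = (789.08+602+1008.4)/2 = 1199.7.
Inradius = area/p = 2.3738e+05/1199.7 ≈ 197.86.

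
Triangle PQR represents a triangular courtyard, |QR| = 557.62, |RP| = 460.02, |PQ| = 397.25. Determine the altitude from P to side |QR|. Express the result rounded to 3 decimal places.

Semiperimeter s = (557.62 + 460.02 + 397.25)/2 = 707.44.
Heron's formula: area = √(707.44·149.82·247.42·310.19) ≈ 90194.
The altitude from P has length 2·area/|QR| ≈ 323.5.

h_P ≈ 323.496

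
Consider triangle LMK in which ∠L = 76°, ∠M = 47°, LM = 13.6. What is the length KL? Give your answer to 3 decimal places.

The third angle is ∠K = 180° − ∠L − ∠M = 57.00°.
Law of sines: KL = LM·sin M/sin K ≈ 11.86.

11.860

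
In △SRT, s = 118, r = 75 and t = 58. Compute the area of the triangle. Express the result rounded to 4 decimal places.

Semiperimeter p = (118 + 75 + 58)/2 = 125.5.
Heron's formula: area = √(125.5·7.5·50.5·67.5) ≈ 1791.2.

area ≈ 1791.2247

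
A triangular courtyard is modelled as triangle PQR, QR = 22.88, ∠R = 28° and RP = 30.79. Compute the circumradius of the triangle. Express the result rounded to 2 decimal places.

16.06

By the law of cosines, PQ² = QR² + RP² − 2·QR·RP·cos R = 227.49, so PQ ≈ 15.083.
Area = ½·QR·RP·sin R ≈ 165.37.
Circumradius = PQ/(2 sin R) ≈ 16.064.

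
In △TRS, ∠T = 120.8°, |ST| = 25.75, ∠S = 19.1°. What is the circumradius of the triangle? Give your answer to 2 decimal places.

The third angle is ∠R = 180° − ∠S − ∠T = 40.10°.
Law of sines: |RS| = |ST|·sin T/sin R ≈ 34.338.
Law of sines: |TR| = |ST|·sin S/sin R ≈ 13.081.
Circumradius = |ST|/(2 sin R) ≈ 19.988.

19.99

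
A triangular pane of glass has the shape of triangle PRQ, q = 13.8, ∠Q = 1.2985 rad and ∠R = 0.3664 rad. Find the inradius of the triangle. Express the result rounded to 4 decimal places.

The third angle is ∠P = π − ∠R − ∠Q = 1.4767 rad.
Law of sines: p = q·sin P/sin Q ≈ 14.265.
Law of sines: r = q·sin R/sin Q ≈ 5.1331.
Area = ½·q·p·sin R ≈ 35.261.
Semiperimeter s = (14.265+5.1331+13.8)/2 = 16.599.
Inradius = area/s = 35.261/16.599 ≈ 2.1243.

2.1243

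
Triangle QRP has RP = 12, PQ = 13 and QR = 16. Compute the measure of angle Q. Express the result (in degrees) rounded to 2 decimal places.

47.51

By the law of cosines, cos Q = (PQ² + QR² − RP²) / (2·PQ·QR) ≈ 0.67548, so ∠Q ≈ 47.51°.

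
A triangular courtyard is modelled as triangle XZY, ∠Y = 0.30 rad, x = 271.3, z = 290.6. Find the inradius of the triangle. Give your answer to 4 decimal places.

35.9543

By the law of cosines, y² = x² + z² − 2·x·z·cos Y = 7415, so y ≈ 86.11.
Area = ½·x·z·sin Y ≈ 11649.
Semiperimeter s = (271.3+290.6+86.11)/2 = 324.01.
Inradius = area/s = 11649/324.01 ≈ 35.954.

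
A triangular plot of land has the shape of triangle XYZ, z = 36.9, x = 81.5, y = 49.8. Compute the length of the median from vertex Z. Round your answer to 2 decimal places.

m_Z ≈ 64.97

Median from Z: ½√(2·x² + 2·y² − z²) ≈ 64.967.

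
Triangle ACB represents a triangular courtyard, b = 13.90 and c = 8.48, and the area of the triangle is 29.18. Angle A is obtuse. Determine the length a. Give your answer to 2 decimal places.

From area = ½·c·b·sin A, we get sin A = 2·area/(c·b) ≈ 0.49511.
Taking the obtuse solution, ∠A ≈ 150.32°.
Law of cosines then gives a ≈ 21.678.

21.68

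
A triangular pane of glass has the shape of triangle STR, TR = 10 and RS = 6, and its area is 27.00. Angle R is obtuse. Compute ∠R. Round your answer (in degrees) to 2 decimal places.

∠R ≈ 115.84°

From area = ½·TR·RS·sin R, we get sin R = 2·area/(TR·RS) ≈ 0.90000.
Taking the obtuse solution, ∠R ≈ 115.84°.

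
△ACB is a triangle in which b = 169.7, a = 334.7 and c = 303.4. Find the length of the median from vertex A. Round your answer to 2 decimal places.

Median from A: ½√(2·c² + 2·b² − a²) ≈ 180.05.

m_A ≈ 180.05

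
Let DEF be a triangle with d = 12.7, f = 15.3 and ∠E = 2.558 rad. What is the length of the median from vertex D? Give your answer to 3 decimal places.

20.894

By the law of cosines, e² = f² + d² − 2·f·d·cos E = 719.68, so e ≈ 26.827.
Median from D: ½√(2·e² + 2·f² − d²) ≈ 20.894.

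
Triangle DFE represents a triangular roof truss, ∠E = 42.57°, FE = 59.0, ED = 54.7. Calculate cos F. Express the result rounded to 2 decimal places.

By the law of cosines, DF² = FE² + ED² − 2·FE·ED·cos E = 1719.6, so DF ≈ 41.468.
Law of cosines again: cos F = (DF² + FE² − ED²)/(2·DF·FE) ≈ 0.45134, so ∠F ≈ 63.17°.

0.45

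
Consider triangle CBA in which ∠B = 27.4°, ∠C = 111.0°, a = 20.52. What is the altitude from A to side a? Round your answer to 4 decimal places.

The third angle is ∠A = 180° − ∠C − ∠B = 41.60°.
Law of sines: c = a·sin C/sin A ≈ 28.854.
Law of sines: b = a·sin B/sin A ≈ 14.223.
Area = ½·a·c·sin B ≈ 136.24.
The altitude from A has length 2·area/a ≈ 13.279.

13.2787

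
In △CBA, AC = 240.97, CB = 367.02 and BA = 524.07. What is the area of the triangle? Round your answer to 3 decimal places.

39197.348

Semiperimeter s = (524.07 + 240.97 + 367.02)/2 = 566.03.
Heron's formula: area = √(566.03·41.96·325.06·199.01) ≈ 39197.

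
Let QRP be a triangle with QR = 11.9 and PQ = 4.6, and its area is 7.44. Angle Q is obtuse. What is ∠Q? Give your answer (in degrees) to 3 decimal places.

From area = ½·PQ·QR·sin Q, we get sin Q = 2·area/(PQ·QR) ≈ 0.27183.
Taking the obtuse solution, ∠Q ≈ 164.23°.

∠Q ≈ 164.227°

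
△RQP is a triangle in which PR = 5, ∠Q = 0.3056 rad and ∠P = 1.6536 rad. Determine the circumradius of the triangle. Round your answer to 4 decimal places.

8.3094

The third angle is ∠R = π − ∠Q − ∠P = 1.1824 rad.
Law of sines: QP = PR·sin R/sin Q ≈ 15.381.
Law of sines: RQ = PR·sin P/sin Q ≈ 16.562.
Circumradius = PR/(2 sin Q) ≈ 8.3094.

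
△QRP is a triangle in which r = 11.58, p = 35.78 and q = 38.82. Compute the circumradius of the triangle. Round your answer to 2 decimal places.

By the law of cosines, cos Q = (r² + p² − q²) / (2·r·p) ≈ -0.11185, so ∠Q ≈ 96.42°.
Circumradius = q/(2 sin Q) ≈ 19.533.

19.53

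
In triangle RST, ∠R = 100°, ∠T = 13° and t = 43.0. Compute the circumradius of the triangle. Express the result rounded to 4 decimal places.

The third angle is ∠S = 180° − ∠T − ∠R = 67.00°.
Law of sines: r = t·sin R/sin T ≈ 188.25.
Law of sines: s = t·sin S/sin T ≈ 175.96.
Circumradius = t/(2 sin T) ≈ 95.576.

95.5763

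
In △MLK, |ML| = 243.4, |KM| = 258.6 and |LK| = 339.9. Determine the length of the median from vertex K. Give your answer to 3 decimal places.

m_K ≈ 276.391

Median from K: ½√(2·|LK|² + 2·|KM|² − |ML|²) ≈ 276.39.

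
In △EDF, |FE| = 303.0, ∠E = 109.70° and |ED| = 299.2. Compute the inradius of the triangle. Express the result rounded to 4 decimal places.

By the law of cosines, |DF|² = |FE|² + |ED|² − 2·|FE|·|ED|·cos E = 2.4245e+05, so |DF| ≈ 492.39.
Area = ½·|FE|·|ED|·sin E ≈ 42676.
Semiperimeter s = (492.39+303+299.2)/2 = 547.3.
Inradius = area/s = 42676/547.3 ≈ 77.976.

r ≈ 77.9756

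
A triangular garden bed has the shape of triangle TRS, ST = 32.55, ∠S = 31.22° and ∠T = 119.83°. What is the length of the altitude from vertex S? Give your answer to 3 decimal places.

The third angle is ∠R = 180° − ∠S − ∠T = 28.95°.
Law of sines: RS = ST·sin T/sin R ≈ 58.336.
Law of sines: TR = ST·sin S/sin R ≈ 34.855.
Area = ½·ST·RS·sin S ≈ 492.11.
The altitude from S has length 2·area/TR ≈ 28.237.

h_S ≈ 28.237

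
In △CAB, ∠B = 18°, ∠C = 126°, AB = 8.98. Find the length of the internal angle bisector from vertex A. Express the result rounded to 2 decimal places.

The third angle is ∠A = 180° − ∠B − ∠C = 36.00°.
Law of sines: BC = AB·sin A/sin C ≈ 6.5244.
Law of sines: CA = AB·sin B/sin C ≈ 3.4301.
The bisector from A has length 2·CA·AB·cos(∠A/2)/(CA+AB) ≈ 4.7211.

t_A ≈ 4.72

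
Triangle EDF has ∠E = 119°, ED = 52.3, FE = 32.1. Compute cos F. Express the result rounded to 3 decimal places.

By the law of cosines, DF² = FE² + ED² − 2·FE·ED·cos E = 5393.5, so DF ≈ 73.441.
Law of cosines again: cos F = (DF² + FE² − ED²)/(2·DF·FE) ≈ 0.78234, so ∠F ≈ 38.52°.

cos F ≈ 0.782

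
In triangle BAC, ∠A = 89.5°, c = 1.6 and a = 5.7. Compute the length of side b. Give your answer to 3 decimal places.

Law of sines: sin C = c·sin A/a ≈ 0.28069.
Since a ≥ c, only the acute value applies: ∠C ≈ 16.30°.
Then ∠B = 180° − ∠A − ∠C ≈ 74.20°.
Law of sines gives b = a·sin B/sin A ≈ 5.4848.

5.485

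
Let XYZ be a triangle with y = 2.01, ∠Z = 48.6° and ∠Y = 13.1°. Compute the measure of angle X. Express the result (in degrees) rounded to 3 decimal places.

118.300

The third angle is ∠X = 180° − ∠Y − ∠Z = 118.30°.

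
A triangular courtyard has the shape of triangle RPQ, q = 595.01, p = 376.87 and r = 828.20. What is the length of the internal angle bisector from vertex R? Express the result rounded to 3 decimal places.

By the law of cosines, cos R = (p² + q² − r²) / (2·p·q) ≈ -0.42331, so ∠R ≈ 115.04°.
The bisector from R has length 2·p·q·cos(∠R/2)/(p+q) ≈ 247.79.

247.793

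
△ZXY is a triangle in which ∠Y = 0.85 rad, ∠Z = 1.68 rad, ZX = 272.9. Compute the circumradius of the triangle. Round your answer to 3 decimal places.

The third angle is ∠X = π − ∠Y − ∠Z = 0.612 rad.
Law of sines: XY = ZX·sin Z/sin Y ≈ 361.08.
Law of sines: YZ = ZX·sin X/sin Y ≈ 208.57.
Circumradius = ZX/(2 sin Y) ≈ 181.62.

R ≈ 181.623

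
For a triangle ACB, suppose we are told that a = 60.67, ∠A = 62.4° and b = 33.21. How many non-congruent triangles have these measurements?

b·sin A = 33.21·sin(62.4°) ≈ 29.43.
Since a ≥ b, exactly one triangle exists.

1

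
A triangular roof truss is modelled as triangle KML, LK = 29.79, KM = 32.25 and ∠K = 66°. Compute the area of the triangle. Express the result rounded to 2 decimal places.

area ≈ 438.83

Area = ½·LK·KM·sin K ≈ 438.83.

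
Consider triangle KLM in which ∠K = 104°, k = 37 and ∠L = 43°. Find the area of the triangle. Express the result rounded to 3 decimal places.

The third angle is ∠M = 180° − ∠K − ∠L = 33.00°.
Law of sines: l = k·sin L/sin K ≈ 26.006.
Law of sines: m = k·sin M/sin K ≈ 20.769.
Area = ½·k·l·sin M ≈ 262.04.

262.036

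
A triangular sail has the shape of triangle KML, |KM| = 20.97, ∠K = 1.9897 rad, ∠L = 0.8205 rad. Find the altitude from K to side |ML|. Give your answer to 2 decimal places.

The third angle is ∠M = π − ∠L − ∠K = 0.3314 rad.
Law of sines: |ML| = |KM|·sin K/sin L ≈ 26.189.
Law of sines: |LK| = |KM|·sin M/sin L ≈ 9.3273.
Area = ½·|KM|·|ML|·sin M ≈ 89.341.
The altitude from K has length 2·area/|ML| ≈ 6.8228.

h_K ≈ 6.82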